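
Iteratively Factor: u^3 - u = (u - 1)*(u^2 + u) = u*(u - 1)*(u + 1)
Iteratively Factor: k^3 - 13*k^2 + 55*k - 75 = (k - 5)*(k^2 - 8*k + 15) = (k - 5)*(k - 3)*(k - 5)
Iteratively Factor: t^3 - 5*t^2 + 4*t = (t - 4)*(t^2 - t) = t*(t - 4)*(t - 1)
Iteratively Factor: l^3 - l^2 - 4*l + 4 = (l - 1)*(l^2 - 4) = (l - 1)*(l + 2)*(l - 2)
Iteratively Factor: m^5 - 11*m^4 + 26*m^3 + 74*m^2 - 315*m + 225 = (m + 3)*(m^4 - 14*m^3 + 68*m^2 - 130*m + 75) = (m - 3)*(m + 3)*(m^3 - 11*m^2 + 35*m - 25) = (m - 3)*(m - 1)*(m + 3)*(m^2 - 10*m + 25) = (m - 5)*(m - 3)*(m - 1)*(m + 3)*(m - 5)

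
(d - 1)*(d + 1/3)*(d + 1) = d^3 + d^2/3 - d - 1/3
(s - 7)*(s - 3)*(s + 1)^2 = s^4 - 8*s^3 + 2*s^2 + 32*s + 21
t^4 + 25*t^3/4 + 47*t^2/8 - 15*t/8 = t*(t - 1/4)*(t + 3/2)*(t + 5)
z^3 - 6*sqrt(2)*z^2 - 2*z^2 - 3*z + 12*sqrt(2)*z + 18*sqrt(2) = (z - 3)*(z + 1)*(z - 6*sqrt(2))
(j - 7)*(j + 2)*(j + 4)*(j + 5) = j^4 + 4*j^3 - 39*j^2 - 226*j - 280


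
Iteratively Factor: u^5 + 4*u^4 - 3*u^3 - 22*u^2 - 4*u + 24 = (u + 2)*(u^4 + 2*u^3 - 7*u^2 - 8*u + 12) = (u - 1)*(u + 2)*(u^3 + 3*u^2 - 4*u - 12) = (u - 2)*(u - 1)*(u + 2)*(u^2 + 5*u + 6) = (u - 2)*(u - 1)*(u + 2)^2*(u + 3)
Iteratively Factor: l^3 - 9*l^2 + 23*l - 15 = (l - 1)*(l^2 - 8*l + 15) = (l - 3)*(l - 1)*(l - 5)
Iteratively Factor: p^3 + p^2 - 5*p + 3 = (p - 1)*(p^2 + 2*p - 3) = (p - 1)*(p + 3)*(p - 1)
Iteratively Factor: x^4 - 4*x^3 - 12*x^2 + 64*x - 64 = (x - 2)*(x^3 - 2*x^2 - 16*x + 32) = (x - 2)*(x + 4)*(x^2 - 6*x + 8) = (x - 2)^2*(x + 4)*(x - 4)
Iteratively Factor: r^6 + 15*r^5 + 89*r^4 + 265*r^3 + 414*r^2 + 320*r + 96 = (r + 2)*(r^5 + 13*r^4 + 63*r^3 + 139*r^2 + 136*r + 48) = (r + 1)*(r + 2)*(r^4 + 12*r^3 + 51*r^2 + 88*r + 48) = (r + 1)*(r + 2)*(r + 3)*(r^3 + 9*r^2 + 24*r + 16) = (r + 1)*(r + 2)*(r + 3)*(r + 4)*(r^2 + 5*r + 4) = (r + 1)*(r + 2)*(r + 3)*(r + 4)^2*(r + 1)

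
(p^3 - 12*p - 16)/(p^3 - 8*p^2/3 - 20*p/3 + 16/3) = 3*(p + 2)/(3*p - 2)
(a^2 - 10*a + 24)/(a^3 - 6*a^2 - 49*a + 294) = (a - 4)/(a^2 - 49)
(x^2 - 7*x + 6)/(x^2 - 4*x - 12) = (x - 1)/(x + 2)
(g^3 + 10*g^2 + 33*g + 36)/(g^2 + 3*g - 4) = (g^2 + 6*g + 9)/(g - 1)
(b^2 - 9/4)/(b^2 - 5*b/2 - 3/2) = (9 - 4*b^2)/(2*(-2*b^2 + 5*b + 3))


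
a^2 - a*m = a*(a - m)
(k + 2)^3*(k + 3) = k^4 + 9*k^3 + 30*k^2 + 44*k + 24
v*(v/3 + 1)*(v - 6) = v^3/3 - v^2 - 6*v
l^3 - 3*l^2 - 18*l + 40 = (l - 5)*(l - 2)*(l + 4)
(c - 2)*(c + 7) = c^2 + 5*c - 14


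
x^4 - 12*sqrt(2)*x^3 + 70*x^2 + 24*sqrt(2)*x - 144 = (x - 6*sqrt(2))^2*(x - sqrt(2))*(x + sqrt(2))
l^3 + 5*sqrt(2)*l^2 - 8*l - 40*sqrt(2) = (l - 2*sqrt(2))*(l + 2*sqrt(2))*(l + 5*sqrt(2))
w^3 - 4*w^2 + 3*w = w*(w - 3)*(w - 1)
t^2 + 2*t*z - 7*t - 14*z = (t - 7)*(t + 2*z)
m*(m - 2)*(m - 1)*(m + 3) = m^4 - 7*m^2 + 6*m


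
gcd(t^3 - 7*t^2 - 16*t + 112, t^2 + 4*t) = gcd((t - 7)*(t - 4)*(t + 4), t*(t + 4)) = t + 4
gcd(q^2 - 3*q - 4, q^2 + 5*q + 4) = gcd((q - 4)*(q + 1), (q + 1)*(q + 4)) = q + 1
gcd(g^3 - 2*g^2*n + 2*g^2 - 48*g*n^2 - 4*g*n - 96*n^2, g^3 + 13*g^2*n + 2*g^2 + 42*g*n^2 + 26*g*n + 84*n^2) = g^2 + 6*g*n + 2*g + 12*n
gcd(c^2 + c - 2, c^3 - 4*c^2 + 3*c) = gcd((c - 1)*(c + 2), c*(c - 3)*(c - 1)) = c - 1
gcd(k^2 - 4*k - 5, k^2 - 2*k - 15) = k - 5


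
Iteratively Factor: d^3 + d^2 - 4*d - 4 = (d + 1)*(d^2 - 4) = (d + 1)*(d + 2)*(d - 2)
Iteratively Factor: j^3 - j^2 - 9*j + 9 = (j + 3)*(j^2 - 4*j + 3) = (j - 3)*(j + 3)*(j - 1)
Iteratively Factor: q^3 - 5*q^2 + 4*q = (q - 4)*(q^2 - q) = (q - 4)*(q - 1)*(q)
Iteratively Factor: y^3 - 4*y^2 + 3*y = (y - 3)*(y^2 - y) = y*(y - 3)*(y - 1)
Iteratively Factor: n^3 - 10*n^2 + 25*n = (n - 5)*(n^2 - 5*n) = n*(n - 5)*(n - 5)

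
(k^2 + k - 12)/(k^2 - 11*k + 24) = (k + 4)/(k - 8)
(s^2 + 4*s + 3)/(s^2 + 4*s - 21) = (s^2 + 4*s + 3)/(s^2 + 4*s - 21)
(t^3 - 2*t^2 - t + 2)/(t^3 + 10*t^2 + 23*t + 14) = (t^2 - 3*t + 2)/(t^2 + 9*t + 14)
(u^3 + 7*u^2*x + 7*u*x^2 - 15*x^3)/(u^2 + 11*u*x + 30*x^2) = (u^2 + 2*u*x - 3*x^2)/(u + 6*x)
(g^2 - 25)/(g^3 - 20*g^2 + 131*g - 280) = (g + 5)/(g^2 - 15*g + 56)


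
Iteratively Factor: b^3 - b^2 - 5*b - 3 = (b + 1)*(b^2 - 2*b - 3) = (b + 1)^2*(b - 3)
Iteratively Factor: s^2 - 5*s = (s - 5)*(s)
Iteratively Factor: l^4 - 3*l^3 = (l)*(l^3 - 3*l^2) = l^2*(l^2 - 3*l) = l^2*(l - 3)*(l)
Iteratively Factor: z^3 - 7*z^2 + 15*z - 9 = (z - 1)*(z^2 - 6*z + 9) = (z - 3)*(z - 1)*(z - 3)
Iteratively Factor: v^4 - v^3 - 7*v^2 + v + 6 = (v - 1)*(v^3 - 7*v - 6) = (v - 3)*(v - 1)*(v^2 + 3*v + 2) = (v - 3)*(v - 1)*(v + 1)*(v + 2)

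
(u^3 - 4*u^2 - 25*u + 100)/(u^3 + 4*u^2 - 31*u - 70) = (u^2 + u - 20)/(u^2 + 9*u + 14)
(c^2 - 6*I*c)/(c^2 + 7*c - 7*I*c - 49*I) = c*(c - 6*I)/(c^2 + 7*c*(1 - I) - 49*I)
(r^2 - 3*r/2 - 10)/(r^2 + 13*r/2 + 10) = (r - 4)/(r + 4)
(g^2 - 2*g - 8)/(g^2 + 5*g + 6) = (g - 4)/(g + 3)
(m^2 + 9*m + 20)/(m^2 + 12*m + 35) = (m + 4)/(m + 7)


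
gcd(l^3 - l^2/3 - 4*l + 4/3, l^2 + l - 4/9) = l - 1/3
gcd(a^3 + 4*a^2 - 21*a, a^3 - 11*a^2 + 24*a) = a^2 - 3*a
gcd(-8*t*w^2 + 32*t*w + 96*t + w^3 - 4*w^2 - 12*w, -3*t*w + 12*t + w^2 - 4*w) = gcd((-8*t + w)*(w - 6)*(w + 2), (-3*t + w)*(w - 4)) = 1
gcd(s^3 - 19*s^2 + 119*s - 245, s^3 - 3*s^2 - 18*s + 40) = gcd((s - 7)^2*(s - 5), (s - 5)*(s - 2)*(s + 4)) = s - 5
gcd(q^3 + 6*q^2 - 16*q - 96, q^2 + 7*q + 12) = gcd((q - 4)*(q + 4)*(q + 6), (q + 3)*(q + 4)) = q + 4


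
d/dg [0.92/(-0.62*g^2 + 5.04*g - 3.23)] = (1.1408*g - 4.6368)/(0.62*g^2 - 5.04*g + 3.23)^2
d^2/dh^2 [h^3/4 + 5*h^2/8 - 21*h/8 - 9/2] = 3*h/2 + 5/4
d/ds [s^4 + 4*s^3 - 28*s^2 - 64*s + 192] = 4*s^3 + 12*s^2 - 56*s - 64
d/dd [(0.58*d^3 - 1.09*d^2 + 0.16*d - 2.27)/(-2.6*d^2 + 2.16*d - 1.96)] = (-1.508*d^4 + 2.5056*d^3 - 5.3488*d^2 - 7.5312*d + 4.5896)/(6.76*d^4 - 11.232*d^3 + 14.8576*d^2 - 8.4672*d + 3.8416)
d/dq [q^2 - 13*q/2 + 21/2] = 2*q - 13/2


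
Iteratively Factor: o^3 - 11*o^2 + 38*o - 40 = (o - 5)*(o^2 - 6*o + 8) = (o - 5)*(o - 4)*(o - 2)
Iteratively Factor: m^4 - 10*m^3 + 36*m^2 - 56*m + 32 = (m - 2)*(m^3 - 8*m^2 + 20*m - 16) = (m - 2)^2*(m^2 - 6*m + 8) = (m - 2)^3*(m - 4)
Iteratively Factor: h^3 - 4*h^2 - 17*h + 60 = (h - 3)*(h^2 - h - 20) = (h - 5)*(h - 3)*(h + 4)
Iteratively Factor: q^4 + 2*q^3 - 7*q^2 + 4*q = (q)*(q^3 + 2*q^2 - 7*q + 4) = q*(q + 4)*(q^2 - 2*q + 1) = q*(q - 1)*(q + 4)*(q - 1)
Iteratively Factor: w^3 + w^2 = (w)*(w^2 + w) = w*(w + 1)*(w)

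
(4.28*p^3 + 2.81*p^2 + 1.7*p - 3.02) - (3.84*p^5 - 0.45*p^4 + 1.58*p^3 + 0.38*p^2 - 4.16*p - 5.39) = -3.84*p^5 + 0.45*p^4 + 2.7*p^3 + 2.43*p^2 + 5.86*p + 2.37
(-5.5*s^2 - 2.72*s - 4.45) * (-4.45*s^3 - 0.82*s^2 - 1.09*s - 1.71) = 24.475*s^5 + 16.614*s^4 + 28.0279*s^3 + 16.0188*s^2 + 9.5017*s + 7.6095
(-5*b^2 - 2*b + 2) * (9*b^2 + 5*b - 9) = -45*b^4 - 43*b^3 + 53*b^2 + 28*b - 18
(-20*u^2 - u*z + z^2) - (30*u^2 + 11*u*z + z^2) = -50*u^2 - 12*u*z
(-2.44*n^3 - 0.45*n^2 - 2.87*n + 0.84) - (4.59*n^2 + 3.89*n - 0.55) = -2.44*n^3 - 5.04*n^2 - 6.76*n + 1.39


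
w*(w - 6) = w^2 - 6*w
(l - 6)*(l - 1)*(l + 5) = l^3 - 2*l^2 - 29*l + 30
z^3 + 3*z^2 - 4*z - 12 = (z - 2)*(z + 2)*(z + 3)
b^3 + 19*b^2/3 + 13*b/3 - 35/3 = (b - 1)*(b + 7/3)*(b + 5)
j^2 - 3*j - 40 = (j - 8)*(j + 5)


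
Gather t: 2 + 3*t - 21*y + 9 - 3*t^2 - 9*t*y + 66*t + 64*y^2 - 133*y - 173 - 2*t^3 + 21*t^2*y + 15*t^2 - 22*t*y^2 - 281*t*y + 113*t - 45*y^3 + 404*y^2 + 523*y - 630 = -2*t^3 + t^2*(21*y + 12) + t*(-22*y^2 - 290*y + 182) - 45*y^3 + 468*y^2 + 369*y - 792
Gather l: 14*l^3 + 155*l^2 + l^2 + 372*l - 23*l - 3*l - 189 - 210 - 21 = 14*l^3 + 156*l^2 + 346*l - 420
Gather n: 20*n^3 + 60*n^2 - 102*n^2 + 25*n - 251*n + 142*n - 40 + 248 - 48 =20*n^3 - 42*n^2 - 84*n + 160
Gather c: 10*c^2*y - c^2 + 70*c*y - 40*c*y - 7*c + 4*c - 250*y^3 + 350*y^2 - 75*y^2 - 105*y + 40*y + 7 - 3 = c^2*(10*y - 1) + c*(30*y - 3) - 250*y^3 + 275*y^2 - 65*y + 4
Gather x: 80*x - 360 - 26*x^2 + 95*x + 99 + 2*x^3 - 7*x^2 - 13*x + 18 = 2*x^3 - 33*x^2 + 162*x - 243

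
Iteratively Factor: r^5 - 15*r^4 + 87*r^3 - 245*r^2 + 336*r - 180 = (r - 3)*(r^4 - 12*r^3 + 51*r^2 - 92*r + 60) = (r - 3)^2*(r^3 - 9*r^2 + 24*r - 20) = (r - 5)*(r - 3)^2*(r^2 - 4*r + 4) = (r - 5)*(r - 3)^2*(r - 2)*(r - 2)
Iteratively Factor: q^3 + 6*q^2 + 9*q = (q + 3)*(q^2 + 3*q) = q*(q + 3)*(q + 3)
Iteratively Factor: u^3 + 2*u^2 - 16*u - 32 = (u - 4)*(u^2 + 6*u + 8) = (u - 4)*(u + 4)*(u + 2)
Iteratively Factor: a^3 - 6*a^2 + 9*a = (a - 3)*(a^2 - 3*a) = a*(a - 3)*(a - 3)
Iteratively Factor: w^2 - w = (w - 1)*(w)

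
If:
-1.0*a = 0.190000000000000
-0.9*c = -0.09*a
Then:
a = -0.19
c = -0.02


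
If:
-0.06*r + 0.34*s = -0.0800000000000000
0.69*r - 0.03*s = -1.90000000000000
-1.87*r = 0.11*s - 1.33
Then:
No Solution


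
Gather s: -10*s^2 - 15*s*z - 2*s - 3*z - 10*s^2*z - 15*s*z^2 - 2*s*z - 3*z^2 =s^2*(-10*z - 10) + s*(-15*z^2 - 17*z - 2) - 3*z^2 - 3*z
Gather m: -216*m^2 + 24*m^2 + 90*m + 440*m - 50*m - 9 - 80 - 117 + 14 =-192*m^2 + 480*m - 192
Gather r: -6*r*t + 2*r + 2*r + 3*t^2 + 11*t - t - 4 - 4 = r*(4 - 6*t) + 3*t^2 + 10*t - 8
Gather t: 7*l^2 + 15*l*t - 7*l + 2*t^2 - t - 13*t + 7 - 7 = 7*l^2 - 7*l + 2*t^2 + t*(15*l - 14)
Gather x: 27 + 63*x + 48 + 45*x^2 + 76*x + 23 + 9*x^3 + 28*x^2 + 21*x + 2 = 9*x^3 + 73*x^2 + 160*x + 100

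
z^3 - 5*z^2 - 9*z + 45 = (z - 5)*(z - 3)*(z + 3)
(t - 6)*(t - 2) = t^2 - 8*t + 12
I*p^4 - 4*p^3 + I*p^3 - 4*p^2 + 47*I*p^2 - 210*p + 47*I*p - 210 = (p - 7*I)*(p + 5*I)*(p + 6*I)*(I*p + I)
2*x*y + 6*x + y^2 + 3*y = (2*x + y)*(y + 3)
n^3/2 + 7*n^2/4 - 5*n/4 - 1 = (n/2 + 1/4)*(n - 1)*(n + 4)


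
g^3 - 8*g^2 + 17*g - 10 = (g - 5)*(g - 2)*(g - 1)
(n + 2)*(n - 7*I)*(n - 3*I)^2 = n^4 + 2*n^3 - 13*I*n^3 - 51*n^2 - 26*I*n^2 - 102*n + 63*I*n + 126*I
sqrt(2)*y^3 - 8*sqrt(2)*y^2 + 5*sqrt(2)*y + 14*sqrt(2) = (y - 7)*(y - 2)*(sqrt(2)*y + sqrt(2))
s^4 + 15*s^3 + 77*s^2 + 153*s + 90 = (s + 1)*(s + 3)*(s + 5)*(s + 6)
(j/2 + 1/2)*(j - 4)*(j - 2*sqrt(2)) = j^3/2 - 3*j^2/2 - sqrt(2)*j^2 - 2*j + 3*sqrt(2)*j + 4*sqrt(2)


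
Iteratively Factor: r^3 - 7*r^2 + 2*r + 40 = (r + 2)*(r^2 - 9*r + 20) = (r - 5)*(r + 2)*(r - 4)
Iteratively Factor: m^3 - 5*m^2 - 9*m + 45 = (m + 3)*(m^2 - 8*m + 15) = (m - 5)*(m + 3)*(m - 3)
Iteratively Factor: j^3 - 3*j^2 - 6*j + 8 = (j - 4)*(j^2 + j - 2) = (j - 4)*(j + 2)*(j - 1)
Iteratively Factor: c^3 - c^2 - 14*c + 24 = (c - 3)*(c^2 + 2*c - 8) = (c - 3)*(c - 2)*(c + 4)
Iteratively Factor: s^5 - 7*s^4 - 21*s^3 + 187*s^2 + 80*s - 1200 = (s - 4)*(s^4 - 3*s^3 - 33*s^2 + 55*s + 300) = (s - 4)*(s + 3)*(s^3 - 6*s^2 - 15*s + 100) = (s - 5)*(s - 4)*(s + 3)*(s^2 - s - 20) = (s - 5)*(s - 4)*(s + 3)*(s + 4)*(s - 5)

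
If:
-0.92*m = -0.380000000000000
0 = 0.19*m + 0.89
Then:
No Solution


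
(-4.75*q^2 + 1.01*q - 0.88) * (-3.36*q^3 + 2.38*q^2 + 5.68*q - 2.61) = 15.96*q^5 - 14.6986*q^4 - 21.6194*q^3 + 16.0399*q^2 - 7.6345*q + 2.2968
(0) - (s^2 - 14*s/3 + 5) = -s^2 + 14*s/3 - 5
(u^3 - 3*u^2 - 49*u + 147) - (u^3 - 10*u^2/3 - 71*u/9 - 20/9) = u^2/3 - 370*u/9 + 1343/9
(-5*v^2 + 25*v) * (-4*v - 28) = 20*v^3 + 40*v^2 - 700*v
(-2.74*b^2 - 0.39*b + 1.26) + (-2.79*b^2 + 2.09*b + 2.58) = -5.53*b^2 + 1.7*b + 3.84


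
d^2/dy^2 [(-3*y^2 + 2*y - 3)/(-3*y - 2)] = 102/(27*y^3 + 54*y^2 + 36*y + 8)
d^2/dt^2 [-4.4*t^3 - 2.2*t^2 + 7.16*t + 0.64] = -26.4*t - 4.4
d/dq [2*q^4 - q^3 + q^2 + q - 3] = 8*q^3 - 3*q^2 + 2*q + 1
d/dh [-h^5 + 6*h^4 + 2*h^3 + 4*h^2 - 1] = h*(-5*h^3 + 24*h^2 + 6*h + 8)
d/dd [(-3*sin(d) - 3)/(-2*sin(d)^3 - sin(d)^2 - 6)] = 3*(-4*sin(d)^3 - 7*sin(d)^2 - 2*sin(d) + 6)*cos(d)/(2*sin(d)^3 + sin(d)^2 + 6)^2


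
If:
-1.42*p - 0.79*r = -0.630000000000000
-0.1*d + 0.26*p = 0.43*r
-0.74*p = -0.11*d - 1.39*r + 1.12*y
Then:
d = 0.163872832369942 - 5.5028901734104*y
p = 0.347850433526012 - 0.532755298651252*y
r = 0.957610789980732*y + 0.172218208092486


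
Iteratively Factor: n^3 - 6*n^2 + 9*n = (n - 3)*(n^2 - 3*n) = n*(n - 3)*(n - 3)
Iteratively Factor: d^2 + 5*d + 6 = (d + 2)*(d + 3)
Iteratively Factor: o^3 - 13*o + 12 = (o - 1)*(o^2 + o - 12) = (o - 1)*(o + 4)*(o - 3)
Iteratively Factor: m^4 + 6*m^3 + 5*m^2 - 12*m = (m)*(m^3 + 6*m^2 + 5*m - 12) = m*(m - 1)*(m^2 + 7*m + 12) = m*(m - 1)*(m + 4)*(m + 3)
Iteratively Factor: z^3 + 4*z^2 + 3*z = (z)*(z^2 + 4*z + 3) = z*(z + 3)*(z + 1)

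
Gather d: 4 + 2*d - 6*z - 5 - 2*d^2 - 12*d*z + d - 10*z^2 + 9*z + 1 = -2*d^2 + d*(3 - 12*z) - 10*z^2 + 3*z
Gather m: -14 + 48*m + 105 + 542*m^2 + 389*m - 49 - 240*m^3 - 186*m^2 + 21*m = -240*m^3 + 356*m^2 + 458*m + 42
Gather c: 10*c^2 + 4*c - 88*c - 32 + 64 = 10*c^2 - 84*c + 32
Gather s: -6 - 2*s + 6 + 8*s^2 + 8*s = 8*s^2 + 6*s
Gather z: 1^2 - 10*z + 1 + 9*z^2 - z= 9*z^2 - 11*z + 2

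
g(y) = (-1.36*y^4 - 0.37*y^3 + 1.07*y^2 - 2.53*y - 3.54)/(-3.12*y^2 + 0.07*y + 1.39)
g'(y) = (6.24*y - 0.07)*(-1.36*y^4 - 0.37*y^3 + 1.07*y^2 - 2.53*y - 3.54)/(-3.12*y^2 + 0.07*y + 1.39)^2 + (-5.44*y^3 - 1.11*y^2 + 2.14*y - 2.53)/(-3.12*y^2 + 0.07*y + 1.39)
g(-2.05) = 1.24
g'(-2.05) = -1.63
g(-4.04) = 6.30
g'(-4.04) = -3.42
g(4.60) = 9.91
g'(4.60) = 4.07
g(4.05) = 7.81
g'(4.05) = 3.57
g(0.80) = 10.21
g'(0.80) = -83.44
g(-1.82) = 0.89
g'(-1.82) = -1.38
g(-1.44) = 0.47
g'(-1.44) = -0.79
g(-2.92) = 3.02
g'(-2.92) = -2.44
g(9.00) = 36.43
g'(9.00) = 7.96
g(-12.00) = 61.02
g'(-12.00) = -10.34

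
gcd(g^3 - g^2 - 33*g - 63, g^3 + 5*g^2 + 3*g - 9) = g^2 + 6*g + 9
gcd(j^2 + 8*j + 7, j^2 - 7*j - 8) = j + 1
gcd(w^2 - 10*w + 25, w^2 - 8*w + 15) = w - 5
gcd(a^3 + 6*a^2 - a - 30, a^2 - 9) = a + 3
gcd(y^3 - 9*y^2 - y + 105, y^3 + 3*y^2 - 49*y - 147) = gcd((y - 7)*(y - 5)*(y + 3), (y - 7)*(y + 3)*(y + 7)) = y^2 - 4*y - 21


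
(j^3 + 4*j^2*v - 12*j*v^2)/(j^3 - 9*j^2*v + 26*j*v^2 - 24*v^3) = j*(j + 6*v)/(j^2 - 7*j*v + 12*v^2)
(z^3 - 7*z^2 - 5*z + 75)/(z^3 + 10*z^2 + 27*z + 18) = (z^2 - 10*z + 25)/(z^2 + 7*z + 6)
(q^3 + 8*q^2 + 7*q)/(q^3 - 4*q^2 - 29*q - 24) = q*(q + 7)/(q^2 - 5*q - 24)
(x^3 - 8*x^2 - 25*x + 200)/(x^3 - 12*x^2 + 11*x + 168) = (x^2 - 25)/(x^2 - 4*x - 21)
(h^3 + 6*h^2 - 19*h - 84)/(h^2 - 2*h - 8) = (h^2 + 10*h + 21)/(h + 2)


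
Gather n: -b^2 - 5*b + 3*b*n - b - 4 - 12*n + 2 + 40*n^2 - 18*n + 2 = -b^2 - 6*b + 40*n^2 + n*(3*b - 30)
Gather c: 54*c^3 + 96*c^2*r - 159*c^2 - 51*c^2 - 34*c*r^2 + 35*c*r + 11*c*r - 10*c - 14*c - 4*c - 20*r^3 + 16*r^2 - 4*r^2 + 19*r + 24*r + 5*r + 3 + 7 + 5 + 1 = 54*c^3 + c^2*(96*r - 210) + c*(-34*r^2 + 46*r - 28) - 20*r^3 + 12*r^2 + 48*r + 16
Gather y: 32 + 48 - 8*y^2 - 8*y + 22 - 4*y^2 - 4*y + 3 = -12*y^2 - 12*y + 105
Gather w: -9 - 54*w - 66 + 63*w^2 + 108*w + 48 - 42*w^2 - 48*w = 21*w^2 + 6*w - 27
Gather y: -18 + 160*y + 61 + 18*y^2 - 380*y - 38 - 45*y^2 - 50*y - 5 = -27*y^2 - 270*y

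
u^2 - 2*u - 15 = (u - 5)*(u + 3)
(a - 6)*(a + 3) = a^2 - 3*a - 18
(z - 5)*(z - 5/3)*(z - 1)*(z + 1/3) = z^4 - 22*z^3/3 + 112*z^2/9 - 10*z/3 - 25/9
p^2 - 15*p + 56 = (p - 8)*(p - 7)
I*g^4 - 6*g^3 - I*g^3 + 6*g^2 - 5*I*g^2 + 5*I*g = g*(g + I)*(g + 5*I)*(I*g - I)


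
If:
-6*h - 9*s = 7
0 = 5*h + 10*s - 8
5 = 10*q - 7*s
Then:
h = -142/15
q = 328/75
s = 83/15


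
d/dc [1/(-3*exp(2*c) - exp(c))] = (6*exp(c) + 1)*exp(-c)/(3*exp(c) + 1)^2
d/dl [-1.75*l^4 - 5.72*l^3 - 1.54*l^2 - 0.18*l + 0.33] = -7.0*l^3 - 17.16*l^2 - 3.08*l - 0.18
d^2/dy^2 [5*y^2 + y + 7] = 10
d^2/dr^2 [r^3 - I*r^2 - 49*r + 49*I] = 6*r - 2*I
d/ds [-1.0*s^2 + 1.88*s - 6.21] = 1.88 - 2.0*s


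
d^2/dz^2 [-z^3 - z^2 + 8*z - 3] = -6*z - 2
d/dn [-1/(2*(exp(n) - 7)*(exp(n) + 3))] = (exp(n) - 2)*exp(n)/((exp(n) - 7)^2*(exp(n) + 3)^2)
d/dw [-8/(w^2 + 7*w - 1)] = 8*(2*w + 7)/(w^2 + 7*w - 1)^2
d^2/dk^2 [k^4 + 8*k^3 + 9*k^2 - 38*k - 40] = 12*k^2 + 48*k + 18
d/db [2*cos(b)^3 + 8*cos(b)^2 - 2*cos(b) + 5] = 2*(-3*cos(b)^2 - 8*cos(b) + 1)*sin(b)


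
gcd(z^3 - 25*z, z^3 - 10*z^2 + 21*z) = z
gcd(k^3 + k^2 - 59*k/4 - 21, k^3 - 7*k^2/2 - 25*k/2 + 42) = k^2 - k/2 - 14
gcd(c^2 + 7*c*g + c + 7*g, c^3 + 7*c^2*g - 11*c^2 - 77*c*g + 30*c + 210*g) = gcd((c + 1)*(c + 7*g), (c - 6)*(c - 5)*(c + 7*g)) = c + 7*g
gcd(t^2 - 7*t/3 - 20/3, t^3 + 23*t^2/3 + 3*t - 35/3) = t + 5/3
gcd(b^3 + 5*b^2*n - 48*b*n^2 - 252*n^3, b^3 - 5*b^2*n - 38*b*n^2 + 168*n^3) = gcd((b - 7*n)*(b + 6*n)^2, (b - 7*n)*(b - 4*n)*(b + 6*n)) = b^2 - b*n - 42*n^2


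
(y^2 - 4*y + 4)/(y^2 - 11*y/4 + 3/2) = 4*(y - 2)/(4*y - 3)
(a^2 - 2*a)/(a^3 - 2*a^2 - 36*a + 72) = a/(a^2 - 36)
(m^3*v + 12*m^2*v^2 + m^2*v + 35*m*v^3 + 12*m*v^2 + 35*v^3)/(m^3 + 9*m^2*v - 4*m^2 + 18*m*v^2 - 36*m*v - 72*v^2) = v*(m^3 + 12*m^2*v + m^2 + 35*m*v^2 + 12*m*v + 35*v^2)/(m^3 + 9*m^2*v - 4*m^2 + 18*m*v^2 - 36*m*v - 72*v^2)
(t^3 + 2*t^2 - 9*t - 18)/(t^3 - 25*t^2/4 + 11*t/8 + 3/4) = 8*(t^3 + 2*t^2 - 9*t - 18)/(8*t^3 - 50*t^2 + 11*t + 6)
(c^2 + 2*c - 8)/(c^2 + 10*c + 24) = (c - 2)/(c + 6)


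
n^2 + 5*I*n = n*(n + 5*I)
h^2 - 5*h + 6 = (h - 3)*(h - 2)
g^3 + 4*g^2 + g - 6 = (g - 1)*(g + 2)*(g + 3)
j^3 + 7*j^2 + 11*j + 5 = (j + 1)^2*(j + 5)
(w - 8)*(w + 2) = w^2 - 6*w - 16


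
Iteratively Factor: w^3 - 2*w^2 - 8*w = (w - 4)*(w^2 + 2*w) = w*(w - 4)*(w + 2)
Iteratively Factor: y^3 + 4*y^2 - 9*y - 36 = (y - 3)*(y^2 + 7*y + 12) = (y - 3)*(y + 4)*(y + 3)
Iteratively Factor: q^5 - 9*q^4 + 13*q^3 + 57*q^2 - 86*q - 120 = (q + 2)*(q^4 - 11*q^3 + 35*q^2 - 13*q - 60) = (q - 5)*(q + 2)*(q^3 - 6*q^2 + 5*q + 12) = (q - 5)*(q - 4)*(q + 2)*(q^2 - 2*q - 3) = (q - 5)*(q - 4)*(q - 3)*(q + 2)*(q + 1)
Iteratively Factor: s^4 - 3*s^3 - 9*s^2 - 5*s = (s + 1)*(s^3 - 4*s^2 - 5*s) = s*(s + 1)*(s^2 - 4*s - 5) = s*(s - 5)*(s + 1)*(s + 1)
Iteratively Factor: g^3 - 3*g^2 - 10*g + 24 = (g - 2)*(g^2 - g - 12) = (g - 2)*(g + 3)*(g - 4)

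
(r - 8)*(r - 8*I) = r^2 - 8*r - 8*I*r + 64*I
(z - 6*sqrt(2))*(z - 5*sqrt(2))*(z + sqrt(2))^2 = z^4 - 9*sqrt(2)*z^3 + 18*z^2 + 98*sqrt(2)*z + 120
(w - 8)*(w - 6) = w^2 - 14*w + 48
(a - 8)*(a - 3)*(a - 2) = a^3 - 13*a^2 + 46*a - 48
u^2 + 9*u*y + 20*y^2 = (u + 4*y)*(u + 5*y)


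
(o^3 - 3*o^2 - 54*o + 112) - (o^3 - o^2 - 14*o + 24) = -2*o^2 - 40*o + 88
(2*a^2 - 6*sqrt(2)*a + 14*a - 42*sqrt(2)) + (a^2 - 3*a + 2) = 3*a^2 - 6*sqrt(2)*a + 11*a - 42*sqrt(2) + 2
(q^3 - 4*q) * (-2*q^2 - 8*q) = -2*q^5 - 8*q^4 + 8*q^3 + 32*q^2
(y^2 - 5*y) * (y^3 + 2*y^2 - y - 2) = y^5 - 3*y^4 - 11*y^3 + 3*y^2 + 10*y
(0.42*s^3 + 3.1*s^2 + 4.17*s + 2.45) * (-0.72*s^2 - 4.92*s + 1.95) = -0.3024*s^5 - 4.2984*s^4 - 17.4354*s^3 - 16.2354*s^2 - 3.9225*s + 4.7775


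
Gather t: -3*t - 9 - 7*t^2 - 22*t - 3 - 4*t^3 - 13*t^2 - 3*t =-4*t^3 - 20*t^2 - 28*t - 12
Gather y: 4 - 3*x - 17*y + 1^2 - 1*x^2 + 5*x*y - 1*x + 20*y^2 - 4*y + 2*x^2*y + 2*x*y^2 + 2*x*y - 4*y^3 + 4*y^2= -x^2 - 4*x - 4*y^3 + y^2*(2*x + 24) + y*(2*x^2 + 7*x - 21) + 5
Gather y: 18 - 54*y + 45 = 63 - 54*y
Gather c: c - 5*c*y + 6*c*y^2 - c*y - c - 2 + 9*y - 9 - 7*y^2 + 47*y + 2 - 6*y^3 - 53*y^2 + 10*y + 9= c*(6*y^2 - 6*y) - 6*y^3 - 60*y^2 + 66*y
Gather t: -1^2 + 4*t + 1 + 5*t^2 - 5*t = 5*t^2 - t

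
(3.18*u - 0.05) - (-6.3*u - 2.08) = 9.48*u + 2.03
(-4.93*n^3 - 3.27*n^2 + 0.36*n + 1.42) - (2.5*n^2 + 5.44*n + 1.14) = -4.93*n^3 - 5.77*n^2 - 5.08*n + 0.28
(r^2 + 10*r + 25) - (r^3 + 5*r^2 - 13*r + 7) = -r^3 - 4*r^2 + 23*r + 18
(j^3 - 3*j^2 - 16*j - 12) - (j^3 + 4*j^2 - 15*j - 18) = -7*j^2 - j + 6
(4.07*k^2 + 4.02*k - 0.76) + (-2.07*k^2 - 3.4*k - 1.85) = 2.0*k^2 + 0.62*k - 2.61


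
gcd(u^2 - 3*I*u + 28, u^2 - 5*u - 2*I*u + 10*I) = 1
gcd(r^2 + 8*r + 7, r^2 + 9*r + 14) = r + 7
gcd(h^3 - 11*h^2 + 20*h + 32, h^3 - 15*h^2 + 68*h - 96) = h^2 - 12*h + 32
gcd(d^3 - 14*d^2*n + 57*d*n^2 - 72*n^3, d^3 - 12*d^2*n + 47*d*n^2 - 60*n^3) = d - 3*n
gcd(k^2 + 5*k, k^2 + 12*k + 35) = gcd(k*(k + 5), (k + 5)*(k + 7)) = k + 5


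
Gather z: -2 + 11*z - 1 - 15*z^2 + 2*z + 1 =-15*z^2 + 13*z - 2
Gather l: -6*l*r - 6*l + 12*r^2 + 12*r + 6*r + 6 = l*(-6*r - 6) + 12*r^2 + 18*r + 6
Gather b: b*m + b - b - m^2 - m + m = b*m - m^2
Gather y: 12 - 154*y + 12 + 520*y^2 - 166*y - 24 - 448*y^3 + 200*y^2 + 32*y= -448*y^3 + 720*y^2 - 288*y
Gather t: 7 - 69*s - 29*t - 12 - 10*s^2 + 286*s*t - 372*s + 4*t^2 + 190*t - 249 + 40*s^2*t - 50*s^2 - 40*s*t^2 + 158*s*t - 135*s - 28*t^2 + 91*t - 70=-60*s^2 - 576*s + t^2*(-40*s - 24) + t*(40*s^2 + 444*s + 252) - 324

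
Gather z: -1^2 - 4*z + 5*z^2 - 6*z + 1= 5*z^2 - 10*z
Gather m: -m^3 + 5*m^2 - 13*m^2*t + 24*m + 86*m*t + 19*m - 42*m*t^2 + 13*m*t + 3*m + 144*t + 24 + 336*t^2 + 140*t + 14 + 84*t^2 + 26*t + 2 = -m^3 + m^2*(5 - 13*t) + m*(-42*t^2 + 99*t + 46) + 420*t^2 + 310*t + 40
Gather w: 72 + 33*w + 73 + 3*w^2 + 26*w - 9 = 3*w^2 + 59*w + 136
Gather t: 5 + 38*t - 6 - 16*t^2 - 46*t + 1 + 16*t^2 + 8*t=0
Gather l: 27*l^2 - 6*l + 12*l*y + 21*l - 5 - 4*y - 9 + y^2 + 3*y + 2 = 27*l^2 + l*(12*y + 15) + y^2 - y - 12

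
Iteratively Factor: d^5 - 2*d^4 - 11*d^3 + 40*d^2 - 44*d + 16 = (d - 2)*(d^4 - 11*d^2 + 18*d - 8) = (d - 2)*(d - 1)*(d^3 + d^2 - 10*d + 8) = (d - 2)*(d - 1)^2*(d^2 + 2*d - 8) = (d - 2)*(d - 1)^2*(d + 4)*(d - 2)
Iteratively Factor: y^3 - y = (y)*(y^2 - 1) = y*(y - 1)*(y + 1)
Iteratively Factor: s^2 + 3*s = (s + 3)*(s)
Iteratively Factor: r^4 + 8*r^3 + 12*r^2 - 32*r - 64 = (r + 2)*(r^3 + 6*r^2 - 32) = (r + 2)*(r + 4)*(r^2 + 2*r - 8) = (r - 2)*(r + 2)*(r + 4)*(r + 4)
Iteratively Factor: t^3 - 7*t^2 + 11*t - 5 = (t - 1)*(t^2 - 6*t + 5) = (t - 1)^2*(t - 5)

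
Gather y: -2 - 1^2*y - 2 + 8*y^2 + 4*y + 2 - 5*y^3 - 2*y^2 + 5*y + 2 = -5*y^3 + 6*y^2 + 8*y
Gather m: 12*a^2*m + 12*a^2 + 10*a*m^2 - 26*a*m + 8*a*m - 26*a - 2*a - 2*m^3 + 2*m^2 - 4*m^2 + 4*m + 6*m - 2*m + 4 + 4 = 12*a^2 - 28*a - 2*m^3 + m^2*(10*a - 2) + m*(12*a^2 - 18*a + 8) + 8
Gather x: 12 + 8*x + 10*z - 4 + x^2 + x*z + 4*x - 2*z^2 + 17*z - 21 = x^2 + x*(z + 12) - 2*z^2 + 27*z - 13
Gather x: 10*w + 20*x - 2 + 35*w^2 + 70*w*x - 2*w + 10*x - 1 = 35*w^2 + 8*w + x*(70*w + 30) - 3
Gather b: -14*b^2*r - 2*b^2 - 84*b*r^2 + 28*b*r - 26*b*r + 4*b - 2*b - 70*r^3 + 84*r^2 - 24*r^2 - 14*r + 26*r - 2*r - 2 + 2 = b^2*(-14*r - 2) + b*(-84*r^2 + 2*r + 2) - 70*r^3 + 60*r^2 + 10*r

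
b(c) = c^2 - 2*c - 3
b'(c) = 2*c - 2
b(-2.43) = 7.76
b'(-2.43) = -6.86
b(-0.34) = -2.20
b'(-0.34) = -2.68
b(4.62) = 9.10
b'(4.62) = 7.24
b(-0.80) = -0.76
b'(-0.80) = -3.60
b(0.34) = -3.56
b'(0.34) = -1.32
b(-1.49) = 2.20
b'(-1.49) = -4.98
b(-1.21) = 0.88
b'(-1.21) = -4.42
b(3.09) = 0.37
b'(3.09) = 4.18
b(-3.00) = 12.00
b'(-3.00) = -8.00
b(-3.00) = 12.00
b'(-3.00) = -8.00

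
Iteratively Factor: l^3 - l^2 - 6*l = (l - 3)*(l^2 + 2*l) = (l - 3)*(l + 2)*(l)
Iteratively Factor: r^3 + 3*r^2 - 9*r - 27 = (r + 3)*(r^2 - 9) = (r - 3)*(r + 3)*(r + 3)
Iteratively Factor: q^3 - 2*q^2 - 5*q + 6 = (q + 2)*(q^2 - 4*q + 3) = (q - 1)*(q + 2)*(q - 3)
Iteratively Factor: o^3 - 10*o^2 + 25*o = (o)*(o^2 - 10*o + 25) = o*(o - 5)*(o - 5)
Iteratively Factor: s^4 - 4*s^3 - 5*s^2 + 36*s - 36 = (s - 2)*(s^3 - 2*s^2 - 9*s + 18) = (s - 2)*(s + 3)*(s^2 - 5*s + 6) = (s - 2)^2*(s + 3)*(s - 3)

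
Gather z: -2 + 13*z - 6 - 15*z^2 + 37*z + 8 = -15*z^2 + 50*z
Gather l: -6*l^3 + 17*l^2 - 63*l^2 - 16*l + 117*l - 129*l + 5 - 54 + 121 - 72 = -6*l^3 - 46*l^2 - 28*l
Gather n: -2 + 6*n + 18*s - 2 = 6*n + 18*s - 4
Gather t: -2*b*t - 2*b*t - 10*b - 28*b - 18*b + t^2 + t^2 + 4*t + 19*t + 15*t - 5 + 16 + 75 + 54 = -56*b + 2*t^2 + t*(38 - 4*b) + 140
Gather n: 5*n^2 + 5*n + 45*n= 5*n^2 + 50*n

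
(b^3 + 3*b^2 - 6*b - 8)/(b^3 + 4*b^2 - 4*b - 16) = (b + 1)/(b + 2)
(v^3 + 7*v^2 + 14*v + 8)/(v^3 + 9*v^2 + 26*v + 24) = (v + 1)/(v + 3)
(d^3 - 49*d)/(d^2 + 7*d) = d - 7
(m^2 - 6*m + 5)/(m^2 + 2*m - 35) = (m - 1)/(m + 7)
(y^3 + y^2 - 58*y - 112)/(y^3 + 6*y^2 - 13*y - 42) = (y - 8)/(y - 3)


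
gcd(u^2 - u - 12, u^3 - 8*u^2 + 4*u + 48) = u - 4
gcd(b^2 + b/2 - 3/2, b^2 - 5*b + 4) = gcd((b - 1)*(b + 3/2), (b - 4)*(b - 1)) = b - 1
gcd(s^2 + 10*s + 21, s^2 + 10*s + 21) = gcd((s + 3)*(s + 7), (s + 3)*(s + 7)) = s^2 + 10*s + 21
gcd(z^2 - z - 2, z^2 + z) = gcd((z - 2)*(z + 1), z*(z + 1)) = z + 1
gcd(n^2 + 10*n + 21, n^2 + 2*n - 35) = n + 7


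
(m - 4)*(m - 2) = m^2 - 6*m + 8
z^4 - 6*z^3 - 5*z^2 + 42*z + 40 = (z - 5)*(z - 4)*(z + 1)*(z + 2)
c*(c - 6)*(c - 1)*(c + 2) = c^4 - 5*c^3 - 8*c^2 + 12*c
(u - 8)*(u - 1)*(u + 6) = u^3 - 3*u^2 - 46*u + 48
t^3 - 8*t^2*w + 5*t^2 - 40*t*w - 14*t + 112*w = (t - 2)*(t + 7)*(t - 8*w)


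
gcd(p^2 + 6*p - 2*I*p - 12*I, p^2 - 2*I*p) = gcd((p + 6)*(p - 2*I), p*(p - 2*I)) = p - 2*I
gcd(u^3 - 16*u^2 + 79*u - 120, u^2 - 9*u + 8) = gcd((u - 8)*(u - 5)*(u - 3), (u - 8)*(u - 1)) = u - 8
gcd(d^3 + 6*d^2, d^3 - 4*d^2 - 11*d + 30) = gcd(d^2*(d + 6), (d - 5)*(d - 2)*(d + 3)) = 1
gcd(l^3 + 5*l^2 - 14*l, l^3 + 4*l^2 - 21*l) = l^2 + 7*l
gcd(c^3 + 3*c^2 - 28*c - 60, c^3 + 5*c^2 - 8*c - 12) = c + 6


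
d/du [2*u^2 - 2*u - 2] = 4*u - 2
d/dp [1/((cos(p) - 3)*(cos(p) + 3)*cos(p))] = 3*(1 - 3/cos(p)^2)*sin(p)/((cos(p) - 3)^2*(cos(p) + 3)^2)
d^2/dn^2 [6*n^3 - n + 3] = 36*n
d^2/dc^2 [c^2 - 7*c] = 2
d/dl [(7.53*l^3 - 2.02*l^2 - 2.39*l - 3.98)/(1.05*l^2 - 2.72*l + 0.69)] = (7.9065*l^4 - 40.9632*l^3 + 23.591*l^2 + 5.5704*l - 12.4747)/(1.1025*l^4 - 5.712*l^3 + 8.8474*l^2 - 3.7536*l + 0.4761)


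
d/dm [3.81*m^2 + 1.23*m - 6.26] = 7.62*m + 1.23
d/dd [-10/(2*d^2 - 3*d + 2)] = 10*(4*d - 3)/(2*d^2 - 3*d + 2)^2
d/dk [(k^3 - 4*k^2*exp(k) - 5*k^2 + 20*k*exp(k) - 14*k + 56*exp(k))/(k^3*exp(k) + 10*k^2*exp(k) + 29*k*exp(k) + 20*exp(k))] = (-k^6 - 5*k^5 + 4*k^4*exp(k) + 50*k^4 - 40*k^3*exp(k) + 351*k^3 - 484*k^2*exp(k) + 561*k^2 - 1280*k*exp(k) + 80*k - 1224*exp(k) - 280)*exp(-k)/(k^6 + 20*k^5 + 158*k^4 + 620*k^3 + 1241*k^2 + 1160*k + 400)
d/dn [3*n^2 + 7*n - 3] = 6*n + 7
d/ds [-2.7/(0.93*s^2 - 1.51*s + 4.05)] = (5.022*s - 4.077)/(0.93*s^2 - 1.51*s + 4.05)^2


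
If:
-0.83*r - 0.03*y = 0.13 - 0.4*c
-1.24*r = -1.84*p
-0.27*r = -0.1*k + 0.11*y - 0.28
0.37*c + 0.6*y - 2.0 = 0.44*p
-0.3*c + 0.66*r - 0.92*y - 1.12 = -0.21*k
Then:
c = 7.53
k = 6.97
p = 2.33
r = 3.46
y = 0.40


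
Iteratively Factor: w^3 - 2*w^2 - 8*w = (w - 4)*(w^2 + 2*w) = (w - 4)*(w + 2)*(w)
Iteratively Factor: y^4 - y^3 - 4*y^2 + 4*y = (y - 2)*(y^3 + y^2 - 2*y) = (y - 2)*(y - 1)*(y^2 + 2*y) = y*(y - 2)*(y - 1)*(y + 2)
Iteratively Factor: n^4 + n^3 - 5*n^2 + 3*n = (n - 1)*(n^3 + 2*n^2 - 3*n) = (n - 1)*(n + 3)*(n^2 - n) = n*(n - 1)*(n + 3)*(n - 1)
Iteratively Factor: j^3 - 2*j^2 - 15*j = (j)*(j^2 - 2*j - 15) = j*(j + 3)*(j - 5)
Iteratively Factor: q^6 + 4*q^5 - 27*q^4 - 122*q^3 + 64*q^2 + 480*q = (q - 2)*(q^5 + 6*q^4 - 15*q^3 - 152*q^2 - 240*q) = (q - 2)*(q + 4)*(q^4 + 2*q^3 - 23*q^2 - 60*q) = (q - 2)*(q + 3)*(q + 4)*(q^3 - q^2 - 20*q) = q*(q - 2)*(q + 3)*(q + 4)*(q^2 - q - 20) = q*(q - 2)*(q + 3)*(q + 4)^2*(q - 5)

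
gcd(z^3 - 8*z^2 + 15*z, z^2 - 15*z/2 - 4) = 1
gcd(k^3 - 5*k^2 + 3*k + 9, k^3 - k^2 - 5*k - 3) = k^2 - 2*k - 3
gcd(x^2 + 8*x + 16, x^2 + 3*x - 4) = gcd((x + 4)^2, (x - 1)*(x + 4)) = x + 4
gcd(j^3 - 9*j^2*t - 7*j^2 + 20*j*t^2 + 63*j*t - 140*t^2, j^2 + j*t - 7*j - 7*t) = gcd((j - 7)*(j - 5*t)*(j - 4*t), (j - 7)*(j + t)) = j - 7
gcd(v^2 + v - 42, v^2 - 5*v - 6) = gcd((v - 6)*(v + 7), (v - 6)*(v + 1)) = v - 6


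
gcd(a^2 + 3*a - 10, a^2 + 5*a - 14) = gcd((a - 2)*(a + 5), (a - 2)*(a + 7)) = a - 2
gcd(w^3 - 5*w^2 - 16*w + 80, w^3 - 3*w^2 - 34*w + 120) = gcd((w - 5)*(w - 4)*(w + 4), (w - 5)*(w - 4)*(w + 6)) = w^2 - 9*w + 20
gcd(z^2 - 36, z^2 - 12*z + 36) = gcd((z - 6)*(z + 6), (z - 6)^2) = z - 6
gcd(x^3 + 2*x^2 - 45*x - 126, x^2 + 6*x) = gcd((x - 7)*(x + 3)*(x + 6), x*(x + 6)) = x + 6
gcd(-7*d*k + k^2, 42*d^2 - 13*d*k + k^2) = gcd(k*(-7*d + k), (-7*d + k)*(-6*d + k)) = 7*d - k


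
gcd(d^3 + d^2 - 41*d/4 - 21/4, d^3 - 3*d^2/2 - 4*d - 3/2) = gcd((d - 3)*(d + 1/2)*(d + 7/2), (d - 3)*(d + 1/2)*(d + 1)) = d^2 - 5*d/2 - 3/2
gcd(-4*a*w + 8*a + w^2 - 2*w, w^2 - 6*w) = 1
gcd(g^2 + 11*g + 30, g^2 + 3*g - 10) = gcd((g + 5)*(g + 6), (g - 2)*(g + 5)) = g + 5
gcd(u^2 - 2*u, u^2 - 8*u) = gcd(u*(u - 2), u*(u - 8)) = u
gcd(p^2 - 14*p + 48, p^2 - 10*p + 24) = p - 6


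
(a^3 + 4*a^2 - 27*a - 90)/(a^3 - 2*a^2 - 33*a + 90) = (a + 3)/(a - 3)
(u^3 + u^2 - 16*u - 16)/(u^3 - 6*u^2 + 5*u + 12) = (u + 4)/(u - 3)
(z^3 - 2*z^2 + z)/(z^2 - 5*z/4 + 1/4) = 4*z*(z - 1)/(4*z - 1)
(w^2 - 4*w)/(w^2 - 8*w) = (w - 4)/(w - 8)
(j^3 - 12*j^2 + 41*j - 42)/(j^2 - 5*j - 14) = (j^2 - 5*j + 6)/(j + 2)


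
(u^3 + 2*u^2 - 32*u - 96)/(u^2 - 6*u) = u + 8 + 16/u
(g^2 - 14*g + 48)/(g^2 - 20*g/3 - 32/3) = 3*(g - 6)/(3*g + 4)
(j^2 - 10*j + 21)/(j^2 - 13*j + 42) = (j - 3)/(j - 6)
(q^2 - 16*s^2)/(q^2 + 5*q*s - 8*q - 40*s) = (q^2 - 16*s^2)/(q^2 + 5*q*s - 8*q - 40*s)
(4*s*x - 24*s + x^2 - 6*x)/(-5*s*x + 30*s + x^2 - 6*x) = (4*s + x)/(-5*s + x)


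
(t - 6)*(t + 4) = t^2 - 2*t - 24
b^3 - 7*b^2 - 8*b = b*(b - 8)*(b + 1)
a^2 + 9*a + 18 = (a + 3)*(a + 6)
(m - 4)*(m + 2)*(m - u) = m^3 - m^2*u - 2*m^2 + 2*m*u - 8*m + 8*u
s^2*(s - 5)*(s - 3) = s^4 - 8*s^3 + 15*s^2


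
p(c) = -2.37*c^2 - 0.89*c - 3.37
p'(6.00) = -29.33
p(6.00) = -94.03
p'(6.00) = -29.33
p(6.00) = -94.03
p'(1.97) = -10.23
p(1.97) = -14.32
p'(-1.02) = 3.94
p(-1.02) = -4.93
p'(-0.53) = 1.62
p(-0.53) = -3.56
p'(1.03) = -5.77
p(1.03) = -6.80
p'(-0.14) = -0.23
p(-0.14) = -3.29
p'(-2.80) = 12.38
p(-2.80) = -19.46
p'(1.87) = -9.75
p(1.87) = -13.32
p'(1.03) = -5.77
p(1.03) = -6.80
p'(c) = -4.74*c - 0.89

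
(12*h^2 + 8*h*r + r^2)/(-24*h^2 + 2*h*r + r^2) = (2*h + r)/(-4*h + r)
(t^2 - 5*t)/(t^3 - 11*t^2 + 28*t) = (t - 5)/(t^2 - 11*t + 28)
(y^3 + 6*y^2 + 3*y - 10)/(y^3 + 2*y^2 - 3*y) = (y^2 + 7*y + 10)/(y*(y + 3))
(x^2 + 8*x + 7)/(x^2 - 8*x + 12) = (x^2 + 8*x + 7)/(x^2 - 8*x + 12)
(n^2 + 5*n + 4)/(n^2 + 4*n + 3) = (n + 4)/(n + 3)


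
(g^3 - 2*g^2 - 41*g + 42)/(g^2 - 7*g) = g + 5 - 6/g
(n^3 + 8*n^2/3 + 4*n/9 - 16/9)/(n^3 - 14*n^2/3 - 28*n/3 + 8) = (n + 4/3)/(n - 6)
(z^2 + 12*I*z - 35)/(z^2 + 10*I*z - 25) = (z + 7*I)/(z + 5*I)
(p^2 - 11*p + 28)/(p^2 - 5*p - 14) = (p - 4)/(p + 2)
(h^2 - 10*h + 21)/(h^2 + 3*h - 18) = (h - 7)/(h + 6)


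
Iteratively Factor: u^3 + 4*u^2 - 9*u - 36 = (u + 3)*(u^2 + u - 12) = (u + 3)*(u + 4)*(u - 3)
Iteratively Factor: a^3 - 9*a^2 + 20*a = (a)*(a^2 - 9*a + 20) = a*(a - 5)*(a - 4)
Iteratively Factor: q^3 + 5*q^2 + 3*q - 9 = (q - 1)*(q^2 + 6*q + 9) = (q - 1)*(q + 3)*(q + 3)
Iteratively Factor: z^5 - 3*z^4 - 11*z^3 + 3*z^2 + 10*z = (z + 1)*(z^4 - 4*z^3 - 7*z^2 + 10*z) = (z - 1)*(z + 1)*(z^3 - 3*z^2 - 10*z) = (z - 5)*(z - 1)*(z + 1)*(z^2 + 2*z) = (z - 5)*(z - 1)*(z + 1)*(z + 2)*(z)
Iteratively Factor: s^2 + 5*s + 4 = (s + 4)*(s + 1)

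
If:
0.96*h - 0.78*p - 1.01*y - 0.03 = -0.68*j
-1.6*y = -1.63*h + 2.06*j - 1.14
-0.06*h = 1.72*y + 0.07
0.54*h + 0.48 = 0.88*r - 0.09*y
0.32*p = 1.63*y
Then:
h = -0.34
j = 0.31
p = -0.15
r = 0.34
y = -0.03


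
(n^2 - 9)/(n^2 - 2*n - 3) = (n + 3)/(n + 1)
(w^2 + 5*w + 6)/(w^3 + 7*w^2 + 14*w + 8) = (w + 3)/(w^2 + 5*w + 4)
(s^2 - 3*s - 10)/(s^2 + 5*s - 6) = (s^2 - 3*s - 10)/(s^2 + 5*s - 6)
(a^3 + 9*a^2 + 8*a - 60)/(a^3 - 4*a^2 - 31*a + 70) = (a + 6)/(a - 7)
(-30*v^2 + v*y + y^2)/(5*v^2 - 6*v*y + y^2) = (6*v + y)/(-v + y)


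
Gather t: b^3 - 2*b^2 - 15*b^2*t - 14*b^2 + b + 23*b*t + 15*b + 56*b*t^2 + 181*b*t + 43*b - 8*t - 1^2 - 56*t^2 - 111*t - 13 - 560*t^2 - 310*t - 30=b^3 - 16*b^2 + 59*b + t^2*(56*b - 616) + t*(-15*b^2 + 204*b - 429) - 44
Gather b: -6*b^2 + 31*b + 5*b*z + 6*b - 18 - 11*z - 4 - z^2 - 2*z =-6*b^2 + b*(5*z + 37) - z^2 - 13*z - 22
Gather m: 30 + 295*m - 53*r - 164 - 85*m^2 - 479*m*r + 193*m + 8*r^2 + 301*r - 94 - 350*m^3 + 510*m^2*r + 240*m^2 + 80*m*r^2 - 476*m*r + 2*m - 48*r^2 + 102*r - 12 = -350*m^3 + m^2*(510*r + 155) + m*(80*r^2 - 955*r + 490) - 40*r^2 + 350*r - 240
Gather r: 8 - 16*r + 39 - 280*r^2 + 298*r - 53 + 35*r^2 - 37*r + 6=-245*r^2 + 245*r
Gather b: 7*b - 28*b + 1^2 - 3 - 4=-21*b - 6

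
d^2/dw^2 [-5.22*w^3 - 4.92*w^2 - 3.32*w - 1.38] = -31.32*w - 9.84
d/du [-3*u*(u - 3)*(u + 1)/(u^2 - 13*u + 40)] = 3*(-u^4 + 26*u^3 - 149*u^2 + 160*u + 120)/(u^4 - 26*u^3 + 249*u^2 - 1040*u + 1600)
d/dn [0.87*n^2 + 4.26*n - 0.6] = 1.74*n + 4.26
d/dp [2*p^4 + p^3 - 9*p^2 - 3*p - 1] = 8*p^3 + 3*p^2 - 18*p - 3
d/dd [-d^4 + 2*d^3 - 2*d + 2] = -4*d^3 + 6*d^2 - 2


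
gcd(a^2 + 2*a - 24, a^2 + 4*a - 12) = a + 6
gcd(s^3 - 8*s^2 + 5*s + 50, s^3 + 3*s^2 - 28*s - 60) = s^2 - 3*s - 10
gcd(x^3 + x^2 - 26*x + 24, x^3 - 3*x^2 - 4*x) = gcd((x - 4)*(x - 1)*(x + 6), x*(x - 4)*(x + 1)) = x - 4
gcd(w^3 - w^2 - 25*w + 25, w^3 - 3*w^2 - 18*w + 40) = w - 5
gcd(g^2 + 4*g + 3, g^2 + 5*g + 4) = g + 1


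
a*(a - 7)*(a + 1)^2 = a^4 - 5*a^3 - 13*a^2 - 7*a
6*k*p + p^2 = p*(6*k + p)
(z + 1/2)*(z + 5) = z^2 + 11*z/2 + 5/2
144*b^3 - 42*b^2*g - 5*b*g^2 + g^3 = (-8*b + g)*(-3*b + g)*(6*b + g)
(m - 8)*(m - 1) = m^2 - 9*m + 8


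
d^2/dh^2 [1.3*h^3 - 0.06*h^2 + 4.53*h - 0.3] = 7.8*h - 0.12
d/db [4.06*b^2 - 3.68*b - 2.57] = 8.12*b - 3.68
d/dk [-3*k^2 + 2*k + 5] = 2 - 6*k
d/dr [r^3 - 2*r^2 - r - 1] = 3*r^2 - 4*r - 1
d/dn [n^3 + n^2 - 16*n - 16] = 3*n^2 + 2*n - 16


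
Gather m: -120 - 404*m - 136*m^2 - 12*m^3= -12*m^3 - 136*m^2 - 404*m - 120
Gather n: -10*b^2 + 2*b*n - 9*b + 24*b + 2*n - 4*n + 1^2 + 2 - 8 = -10*b^2 + 15*b + n*(2*b - 2) - 5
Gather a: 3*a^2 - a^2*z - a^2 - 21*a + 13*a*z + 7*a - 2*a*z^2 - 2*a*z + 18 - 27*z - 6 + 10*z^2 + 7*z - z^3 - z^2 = a^2*(2 - z) + a*(-2*z^2 + 11*z - 14) - z^3 + 9*z^2 - 20*z + 12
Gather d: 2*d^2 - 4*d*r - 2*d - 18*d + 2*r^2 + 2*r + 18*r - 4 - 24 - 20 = 2*d^2 + d*(-4*r - 20) + 2*r^2 + 20*r - 48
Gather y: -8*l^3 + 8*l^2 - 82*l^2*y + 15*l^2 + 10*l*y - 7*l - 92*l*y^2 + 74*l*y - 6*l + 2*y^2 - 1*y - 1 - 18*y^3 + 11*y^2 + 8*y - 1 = -8*l^3 + 23*l^2 - 13*l - 18*y^3 + y^2*(13 - 92*l) + y*(-82*l^2 + 84*l + 7) - 2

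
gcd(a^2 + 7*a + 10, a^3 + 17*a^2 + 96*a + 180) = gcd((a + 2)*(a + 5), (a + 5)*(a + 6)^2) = a + 5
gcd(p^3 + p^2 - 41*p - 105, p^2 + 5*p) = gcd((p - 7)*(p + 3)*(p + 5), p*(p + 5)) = p + 5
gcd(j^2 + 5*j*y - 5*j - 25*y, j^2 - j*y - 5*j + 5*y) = j - 5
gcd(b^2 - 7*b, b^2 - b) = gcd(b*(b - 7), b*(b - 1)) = b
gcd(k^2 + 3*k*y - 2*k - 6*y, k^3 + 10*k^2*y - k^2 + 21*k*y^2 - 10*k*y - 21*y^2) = k + 3*y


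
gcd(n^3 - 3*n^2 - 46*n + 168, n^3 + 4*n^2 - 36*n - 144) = n - 6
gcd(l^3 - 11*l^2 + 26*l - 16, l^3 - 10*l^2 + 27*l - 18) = l - 1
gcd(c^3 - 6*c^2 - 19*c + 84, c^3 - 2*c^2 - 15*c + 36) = c^2 + c - 12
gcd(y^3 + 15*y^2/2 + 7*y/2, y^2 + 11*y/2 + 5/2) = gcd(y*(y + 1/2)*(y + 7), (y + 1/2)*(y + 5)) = y + 1/2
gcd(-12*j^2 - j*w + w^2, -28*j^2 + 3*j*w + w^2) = -4*j + w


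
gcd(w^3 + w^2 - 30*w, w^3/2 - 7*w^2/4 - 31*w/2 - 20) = 1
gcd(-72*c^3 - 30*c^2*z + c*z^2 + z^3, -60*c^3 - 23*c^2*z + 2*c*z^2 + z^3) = 12*c^2 + 7*c*z + z^2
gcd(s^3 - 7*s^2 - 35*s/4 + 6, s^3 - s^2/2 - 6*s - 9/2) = s + 3/2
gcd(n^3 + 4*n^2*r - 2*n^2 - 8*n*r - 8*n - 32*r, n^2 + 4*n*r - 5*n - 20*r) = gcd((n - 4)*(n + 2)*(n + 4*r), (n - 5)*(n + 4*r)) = n + 4*r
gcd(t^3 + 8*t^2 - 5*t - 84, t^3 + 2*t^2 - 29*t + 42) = t^2 + 4*t - 21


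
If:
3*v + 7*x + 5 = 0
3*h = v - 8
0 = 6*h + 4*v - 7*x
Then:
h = -61/27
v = 11/9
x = -26/21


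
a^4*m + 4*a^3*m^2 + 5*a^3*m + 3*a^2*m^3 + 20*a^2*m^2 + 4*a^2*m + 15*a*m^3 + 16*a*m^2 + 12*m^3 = (a + 4)*(a + m)*(a + 3*m)*(a*m + m)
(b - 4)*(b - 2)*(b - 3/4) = b^3 - 27*b^2/4 + 25*b/2 - 6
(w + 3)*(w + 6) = w^2 + 9*w + 18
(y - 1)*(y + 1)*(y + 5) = y^3 + 5*y^2 - y - 5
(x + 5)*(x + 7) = x^2 + 12*x + 35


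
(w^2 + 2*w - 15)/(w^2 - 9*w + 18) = (w + 5)/(w - 6)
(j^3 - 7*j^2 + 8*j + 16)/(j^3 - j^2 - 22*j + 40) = (j^2 - 3*j - 4)/(j^2 + 3*j - 10)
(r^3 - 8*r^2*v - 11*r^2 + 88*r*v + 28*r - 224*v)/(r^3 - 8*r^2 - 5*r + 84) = (r - 8*v)/(r + 3)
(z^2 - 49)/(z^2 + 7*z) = (z - 7)/z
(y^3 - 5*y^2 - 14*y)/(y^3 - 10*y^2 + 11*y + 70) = y/(y - 5)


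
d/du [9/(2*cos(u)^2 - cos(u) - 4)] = 9*(4*cos(u) - 1)*sin(u)/(cos(u) - cos(2*u) + 3)^2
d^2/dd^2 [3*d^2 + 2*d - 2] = 6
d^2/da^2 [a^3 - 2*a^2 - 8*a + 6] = 6*a - 4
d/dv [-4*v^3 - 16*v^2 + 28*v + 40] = -12*v^2 - 32*v + 28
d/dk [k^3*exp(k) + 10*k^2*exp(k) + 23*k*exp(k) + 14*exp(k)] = (k^3 + 13*k^2 + 43*k + 37)*exp(k)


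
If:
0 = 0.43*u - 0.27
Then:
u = 0.63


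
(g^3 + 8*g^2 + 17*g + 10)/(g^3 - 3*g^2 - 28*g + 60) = (g^2 + 3*g + 2)/(g^2 - 8*g + 12)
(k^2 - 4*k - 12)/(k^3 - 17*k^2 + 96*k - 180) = (k + 2)/(k^2 - 11*k + 30)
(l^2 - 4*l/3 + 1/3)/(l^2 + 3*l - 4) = (l - 1/3)/(l + 4)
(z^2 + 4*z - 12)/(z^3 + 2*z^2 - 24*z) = (z - 2)/(z*(z - 4))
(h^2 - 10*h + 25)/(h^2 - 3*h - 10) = (h - 5)/(h + 2)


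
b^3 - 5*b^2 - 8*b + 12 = (b - 6)*(b - 1)*(b + 2)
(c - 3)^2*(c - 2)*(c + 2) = c^4 - 6*c^3 + 5*c^2 + 24*c - 36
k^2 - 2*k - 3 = (k - 3)*(k + 1)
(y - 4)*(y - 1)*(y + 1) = y^3 - 4*y^2 - y + 4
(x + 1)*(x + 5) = x^2 + 6*x + 5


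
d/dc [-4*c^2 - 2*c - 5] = -8*c - 2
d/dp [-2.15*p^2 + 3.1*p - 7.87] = 3.1 - 4.3*p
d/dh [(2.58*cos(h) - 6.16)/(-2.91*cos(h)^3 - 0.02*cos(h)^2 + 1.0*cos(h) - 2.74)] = (-15.0156*cos(h)^3 + 53.7252*cos(h)^2 + 0.2464*cos(h) + 0.9092)*sin(h)/(8.4681*cos(h)^6 + 0.1164*cos(h)^5 - 5.8196*cos(h)^4 + 15.9068*cos(h)^3 + 1.1096*cos(h)^2 - 5.48*cos(h) + 7.5076)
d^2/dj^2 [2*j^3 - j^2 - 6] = 12*j - 2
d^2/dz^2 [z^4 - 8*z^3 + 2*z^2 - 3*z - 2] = 12*z^2 - 48*z + 4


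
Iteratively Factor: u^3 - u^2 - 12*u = (u)*(u^2 - u - 12) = u*(u + 3)*(u - 4)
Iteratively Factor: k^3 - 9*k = (k - 3)*(k^2 + 3*k) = (k - 3)*(k + 3)*(k)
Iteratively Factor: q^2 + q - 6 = (q - 2)*(q + 3)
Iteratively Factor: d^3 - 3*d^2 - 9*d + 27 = (d - 3)*(d^2 - 9) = (d - 3)*(d + 3)*(d - 3)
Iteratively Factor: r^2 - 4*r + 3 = (r - 3)*(r - 1)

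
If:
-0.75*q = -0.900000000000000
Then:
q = 1.20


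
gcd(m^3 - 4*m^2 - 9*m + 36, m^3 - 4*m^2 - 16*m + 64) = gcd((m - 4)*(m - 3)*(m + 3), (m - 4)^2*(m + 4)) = m - 4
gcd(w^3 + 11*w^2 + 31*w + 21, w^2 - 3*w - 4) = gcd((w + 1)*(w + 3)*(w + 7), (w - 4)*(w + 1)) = w + 1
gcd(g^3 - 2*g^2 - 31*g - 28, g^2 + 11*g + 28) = g + 4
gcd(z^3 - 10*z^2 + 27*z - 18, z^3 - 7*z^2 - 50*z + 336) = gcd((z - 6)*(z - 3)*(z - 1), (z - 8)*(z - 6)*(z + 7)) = z - 6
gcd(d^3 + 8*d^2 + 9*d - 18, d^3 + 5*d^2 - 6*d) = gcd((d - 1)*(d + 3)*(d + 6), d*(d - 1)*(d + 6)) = d^2 + 5*d - 6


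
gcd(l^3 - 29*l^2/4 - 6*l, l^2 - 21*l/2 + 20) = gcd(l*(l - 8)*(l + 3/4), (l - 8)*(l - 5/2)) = l - 8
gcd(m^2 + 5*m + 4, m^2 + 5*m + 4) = m^2 + 5*m + 4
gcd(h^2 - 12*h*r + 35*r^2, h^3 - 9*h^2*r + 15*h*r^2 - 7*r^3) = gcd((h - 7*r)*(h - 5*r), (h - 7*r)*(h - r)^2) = -h + 7*r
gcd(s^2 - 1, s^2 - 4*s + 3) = s - 1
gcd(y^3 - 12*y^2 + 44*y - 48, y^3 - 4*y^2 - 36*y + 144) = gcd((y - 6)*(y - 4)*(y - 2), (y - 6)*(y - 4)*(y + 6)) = y^2 - 10*y + 24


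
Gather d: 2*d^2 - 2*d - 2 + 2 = 2*d^2 - 2*d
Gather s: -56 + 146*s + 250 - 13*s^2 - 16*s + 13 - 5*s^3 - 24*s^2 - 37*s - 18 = -5*s^3 - 37*s^2 + 93*s + 189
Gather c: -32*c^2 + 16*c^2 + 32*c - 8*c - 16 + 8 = -16*c^2 + 24*c - 8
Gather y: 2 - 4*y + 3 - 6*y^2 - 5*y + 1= -6*y^2 - 9*y + 6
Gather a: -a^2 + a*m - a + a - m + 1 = -a^2 + a*m - m + 1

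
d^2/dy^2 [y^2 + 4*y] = 2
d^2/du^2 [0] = 0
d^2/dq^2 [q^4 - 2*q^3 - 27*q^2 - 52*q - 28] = 12*q^2 - 12*q - 54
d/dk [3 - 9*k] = -9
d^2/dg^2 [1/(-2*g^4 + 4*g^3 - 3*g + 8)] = 2*(12*g*(g - 1)*(2*g^4 - 4*g^3 + 3*g - 8) - (8*g^3 - 12*g^2 + 3)^2)/(2*g^4 - 4*g^3 + 3*g - 8)^3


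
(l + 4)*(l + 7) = l^2 + 11*l + 28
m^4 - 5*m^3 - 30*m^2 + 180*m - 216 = (m - 6)*(m - 3)*(m - 2)*(m + 6)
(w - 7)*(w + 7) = w^2 - 49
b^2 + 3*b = b*(b + 3)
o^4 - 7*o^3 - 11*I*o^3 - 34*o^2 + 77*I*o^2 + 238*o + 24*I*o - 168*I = (o - 7)*(o - 6*I)*(o - 4*I)*(o - I)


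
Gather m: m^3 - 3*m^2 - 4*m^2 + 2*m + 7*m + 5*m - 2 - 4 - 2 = m^3 - 7*m^2 + 14*m - 8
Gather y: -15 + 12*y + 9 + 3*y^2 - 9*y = 3*y^2 + 3*y - 6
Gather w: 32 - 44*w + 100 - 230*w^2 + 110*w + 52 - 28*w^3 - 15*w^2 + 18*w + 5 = -28*w^3 - 245*w^2 + 84*w + 189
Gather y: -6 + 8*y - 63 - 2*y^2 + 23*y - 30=-2*y^2 + 31*y - 99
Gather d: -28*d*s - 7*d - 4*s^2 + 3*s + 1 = d*(-28*s - 7) - 4*s^2 + 3*s + 1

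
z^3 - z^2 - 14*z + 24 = (z - 3)*(z - 2)*(z + 4)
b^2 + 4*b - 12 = (b - 2)*(b + 6)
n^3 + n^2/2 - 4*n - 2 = (n - 2)*(n + 1/2)*(n + 2)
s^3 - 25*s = s*(s - 5)*(s + 5)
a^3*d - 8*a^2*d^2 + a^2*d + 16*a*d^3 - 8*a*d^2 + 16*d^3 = (a - 4*d)^2*(a*d + d)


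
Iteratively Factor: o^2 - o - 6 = (o - 3)*(o + 2)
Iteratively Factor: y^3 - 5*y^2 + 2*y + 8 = (y - 4)*(y^2 - y - 2) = (y - 4)*(y + 1)*(y - 2)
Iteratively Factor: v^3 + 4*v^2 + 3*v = (v + 1)*(v^2 + 3*v) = (v + 1)*(v + 3)*(v)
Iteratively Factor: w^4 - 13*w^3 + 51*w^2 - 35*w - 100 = (w + 1)*(w^3 - 14*w^2 + 65*w - 100) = (w - 5)*(w + 1)*(w^2 - 9*w + 20) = (w - 5)^2*(w + 1)*(w - 4)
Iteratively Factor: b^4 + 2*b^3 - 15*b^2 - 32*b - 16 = (b + 4)*(b^3 - 2*b^2 - 7*b - 4) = (b - 4)*(b + 4)*(b^2 + 2*b + 1) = (b - 4)*(b + 1)*(b + 4)*(b + 1)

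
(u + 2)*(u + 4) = u^2 + 6*u + 8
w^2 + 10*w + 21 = (w + 3)*(w + 7)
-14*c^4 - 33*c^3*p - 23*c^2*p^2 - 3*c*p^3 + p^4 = (-7*c + p)*(c + p)^2*(2*c + p)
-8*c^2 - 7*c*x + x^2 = (-8*c + x)*(c + x)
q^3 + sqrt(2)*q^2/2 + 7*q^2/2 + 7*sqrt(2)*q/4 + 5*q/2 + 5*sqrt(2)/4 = (q + 1)*(q + 5/2)*(q + sqrt(2)/2)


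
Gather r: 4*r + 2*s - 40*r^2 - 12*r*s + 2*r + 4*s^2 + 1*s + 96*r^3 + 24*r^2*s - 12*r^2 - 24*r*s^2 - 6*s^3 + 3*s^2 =96*r^3 + r^2*(24*s - 52) + r*(-24*s^2 - 12*s + 6) - 6*s^3 + 7*s^2 + 3*s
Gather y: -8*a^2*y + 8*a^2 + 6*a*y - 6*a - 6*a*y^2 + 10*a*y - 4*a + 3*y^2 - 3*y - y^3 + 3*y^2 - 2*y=8*a^2 - 10*a - y^3 + y^2*(6 - 6*a) + y*(-8*a^2 + 16*a - 5)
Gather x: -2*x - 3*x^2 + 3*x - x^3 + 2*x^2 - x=-x^3 - x^2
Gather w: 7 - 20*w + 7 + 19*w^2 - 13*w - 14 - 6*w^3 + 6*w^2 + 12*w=-6*w^3 + 25*w^2 - 21*w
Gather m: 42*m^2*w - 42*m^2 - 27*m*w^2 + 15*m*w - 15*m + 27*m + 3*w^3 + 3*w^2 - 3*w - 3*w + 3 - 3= m^2*(42*w - 42) + m*(-27*w^2 + 15*w + 12) + 3*w^3 + 3*w^2 - 6*w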